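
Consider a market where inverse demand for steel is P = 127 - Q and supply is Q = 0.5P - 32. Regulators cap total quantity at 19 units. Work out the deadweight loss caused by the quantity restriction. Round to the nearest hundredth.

Rewriting supply in inverse form: P = 64 + 2Q.
Unrestricted equilibrium: Q* = (127 - 64)/(1 + 2) = 21.
At Q = 19 the demand price is 127 - (19) = 108 and the supply price is 64 + 2(19) = 102.
Deadweight loss is the triangle between the curves from 19 to 21: (1/2)(108 - 102)(21 - 19) = 6.

6.00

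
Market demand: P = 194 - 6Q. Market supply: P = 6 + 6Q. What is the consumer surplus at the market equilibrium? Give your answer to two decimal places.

Setting demand equal to supply, 188 = 12Q, so Q* = 15.6667 and P* = 100.
CS is the area between the demand curve and P* from 0 to Q*: (1/2)(15.6667)(94) = 736.3333.

736.33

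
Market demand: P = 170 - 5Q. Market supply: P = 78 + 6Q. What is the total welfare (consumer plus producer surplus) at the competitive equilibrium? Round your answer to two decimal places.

Equilibrium: 170 - 5Q = 78 + 6Q, so Q* = 8.3636 and P* = 128.1818.
CS = (1/2)(8.3636)(41.8182) = 174.876 and PS = (1/2)(8.3636)(50.1818) = 209.8512, so total surplus = 384.7273.

384.73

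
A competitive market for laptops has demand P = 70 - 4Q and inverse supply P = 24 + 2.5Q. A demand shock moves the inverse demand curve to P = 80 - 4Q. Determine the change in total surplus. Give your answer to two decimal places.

Initial equilibrium: Q_0 = 7.0769, P_0 = 41.6923; CS_0 = (1/2)(7.0769)(28.3077) = 100.1657, PS_0 = (1/2)(7.0769)(17.6923) = 62.6036.
New equilibrium: 80 - 4Q = 24 + 2.5Q gives Q_1 = 8.6154, P_1 = 45.5385; CS_1 = 148.4497, PS_1 = 92.7811.
Change in total surplus = (148.4497 + 92.7811) - (100.1657 + 62.6036) = 78.4615.

78.46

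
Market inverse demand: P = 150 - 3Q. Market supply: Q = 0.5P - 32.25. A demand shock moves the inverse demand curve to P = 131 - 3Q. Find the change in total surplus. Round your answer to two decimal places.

Rewriting supply in inverse form: P = 64.5 + 2Q.
Initial equilibrium: Q_0 = 17.1, P_0 = 98.7; CS_0 = (1/2)(17.1)(51.3) = 438.615, PS_0 = (1/2)(17.1)(34.2) = 292.41.
New equilibrium: 131 - 3Q = 64.5 + 2Q gives Q_1 = 13.3, P_1 = 91.1; CS_1 = 265.335, PS_1 = 176.89.
Change in total surplus = (265.335 + 176.89) - (438.615 + 292.41) = -288.8.

-288.80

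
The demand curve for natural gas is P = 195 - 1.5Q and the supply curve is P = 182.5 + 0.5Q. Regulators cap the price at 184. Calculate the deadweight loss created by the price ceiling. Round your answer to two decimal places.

10.56

Without the control, 195 - 1.5Q = 182.5 + 0.5Q so Q* = 6.25 and P* = 185.625.
At P = 184, sellers supply (184 - 182.5)/0.5 = 3 while buyers want more, so the quantity traded is 3 at price 184.
The lost-trades triangle has base Q* - 3 = 3.25 and height equal to the gap between the curves at Q = 3, which is 190.5 - 184 = 6.5. DWL = (1/2)(3.25)(6.5) = 10.5625.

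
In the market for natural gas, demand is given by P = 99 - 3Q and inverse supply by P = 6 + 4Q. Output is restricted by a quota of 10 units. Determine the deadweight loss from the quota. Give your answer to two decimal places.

Without the quota, 99 - 3Q = 6 + 4Q gives Q* = 13.2857.
At Q = 10 the demand price is 99 - 3(10) = 69 and the supply price is 6 + 4(10) = 46.
Deadweight loss is the triangle between the curves from 10 to 13.2857: (1/2)(69 - 46)(13.2857 - 10) = 37.7857.

37.79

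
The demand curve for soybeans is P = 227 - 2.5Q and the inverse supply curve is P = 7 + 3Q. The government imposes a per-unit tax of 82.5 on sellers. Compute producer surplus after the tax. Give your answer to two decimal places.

Without the tax, 227 - 2.5Q = 7 + 3Q so Q* = 40 and P* = 127.
A tax on sellers shifts supply up by 82.5: 227 - 2.5Q = 7 + 3Q + 82.5, so Q_t = 25. Buyers pay P_b = 164.5; sellers receive P_s = P_b - 82.5 = 82.
PS = (1/2)(Q_t)(P_s - 7) = (1/2)(25)(75) = 937.5.

937.50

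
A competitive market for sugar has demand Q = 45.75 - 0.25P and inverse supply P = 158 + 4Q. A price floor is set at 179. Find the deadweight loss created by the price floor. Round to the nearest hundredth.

18.06

Rewriting demand in inverse form: P = 183 - 4Q.
Without the control, 183 - 4Q = 158 + 4Q so Q* = 3.125 and P* = 170.5.
At P = 179, buyers demand (183 - 179)/4 = 1 while sellers would supply more, so the quantity traded is 1 at price 179.
At Q = 1 the demand price is 179 and the supply price is 162. Deadweight loss is the triangle between the curves from 1 to 3.125: (1/2)(179 - 162)(3.125 - 1) = 18.0625.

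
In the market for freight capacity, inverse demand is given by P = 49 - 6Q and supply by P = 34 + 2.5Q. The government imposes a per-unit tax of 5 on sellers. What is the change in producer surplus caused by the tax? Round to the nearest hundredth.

-2.16

Without the tax, 49 - 6Q = 34 + 2.5Q so Q* = 1.7647 and P* = 38.4118.
A tax on sellers shifts supply up by 5: 49 - 6Q = 34 + 2.5Q + 5, so Q_t = 1.1765. Buyers pay P_b = 41.9412; sellers receive P_s = P_b - 5 = 36.9412.
Producers lose the trapezoid between P_s and P* out to Q_t plus the triangle from Q_t to Q*: change in PS = 1.7301 - 3.8927 = -2.1626.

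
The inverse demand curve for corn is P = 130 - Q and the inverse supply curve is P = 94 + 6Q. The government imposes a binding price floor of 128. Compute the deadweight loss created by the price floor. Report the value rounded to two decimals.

Without the control, 130 - Q = 94 + 6Q so Q* = 5.1429 and P* = 124.8571.
At the floor price 128, quantity demanded is (130 - 128)/1 = 2; demand is the short side, so Q = 2 trades at P = 128.
The lost-trades triangle has base Q* - 2 = 3.1429 and height equal to the gap between the curves at Q = 2, which is 128 - 106 = 22. DWL = (1/2)(3.1429)(22) = 34.5714.

34.57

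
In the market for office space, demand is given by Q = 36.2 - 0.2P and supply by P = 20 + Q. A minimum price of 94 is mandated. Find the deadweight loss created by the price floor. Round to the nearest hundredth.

266.96

Rewriting demand in inverse form: P = 181 - 5Q.
Without the control, 181 - 5Q = 20 + Q so Q* = 26.8333 and P* = 46.8333.
At the floor price 94, quantity demanded is (181 - 94)/5 = 17.4; demand is the short side, so Q = 17.4 trades at P = 94.
The lost-trades triangle has base Q* - 17.4 = 9.4333 and height equal to the gap between the curves at Q = 17.4, which is 94 - 37.4 = 56.6. DWL = (1/2)(9.4333)(56.6) = 266.9633.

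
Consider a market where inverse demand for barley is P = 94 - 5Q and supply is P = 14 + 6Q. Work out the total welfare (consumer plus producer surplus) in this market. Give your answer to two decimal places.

Setting demand equal to supply, 80 = 11Q, so Q* = 7.2727 and P* = 57.6364.
CS = (1/2)(7.2727)(36.3636) = 132.2314 and PS = (1/2)(7.2727)(43.6364) = 158.6777, so total surplus = 290.9091.

290.91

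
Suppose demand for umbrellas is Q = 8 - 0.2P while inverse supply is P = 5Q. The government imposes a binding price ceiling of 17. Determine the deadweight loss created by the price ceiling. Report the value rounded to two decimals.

1.80

Rewriting demand in inverse form: P = 40 - 5Q.
Free-market equilibrium: 40 - 5Q = 5Q gives Q* = 4, P* = 20.
At P = 17, sellers supply (17 - 0)/5 = 3.4 while buyers want more, so the quantity traded is 3.4 at price 17.
At Q = 3.4 the demand price is 23 and the supply price is 17. Deadweight loss is the triangle between the curves from 3.4 to 4: (1/2)(23 - 17)(4 - 3.4) = 1.8.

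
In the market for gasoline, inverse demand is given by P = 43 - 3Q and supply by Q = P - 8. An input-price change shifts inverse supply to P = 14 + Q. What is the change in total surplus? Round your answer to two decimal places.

Rewriting supply in inverse form: P = 8 + Q.
Initial equilibrium: Q_0 = 8.75, P_0 = 16.75; CS_0 = (1/2)(8.75)(26.25) = 114.8438, PS_0 = (1/2)(8.75)(8.75) = 38.2812.
New equilibrium: 43 - 3Q = 14 + Q gives Q_1 = 7.25, P_1 = 21.25; CS_1 = 78.8438, PS_1 = 26.2812.
Change in total surplus = (78.8438 + 26.2812) - (114.8438 + 38.2812) = -48.

-48.00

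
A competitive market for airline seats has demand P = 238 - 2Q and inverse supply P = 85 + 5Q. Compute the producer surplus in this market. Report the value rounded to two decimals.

Setting demand equal to supply, 153 = 7Q, so Q* = 21.8571 and P* = 194.2857.
The supply curve's price intercept is 85, so PS = (1/2)(Q*)(P* - 85) = (1/2)(21.8571)(109.2857) = 1194.3367.

1194.34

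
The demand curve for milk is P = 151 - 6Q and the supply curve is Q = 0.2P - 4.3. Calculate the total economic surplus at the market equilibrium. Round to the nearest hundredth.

762.28

Rewriting supply in inverse form: P = 21.5 + 5Q.
Equilibrium: 151 - 6Q = 21.5 + 5Q, so Q* = 11.7727 and P* = 80.3636.
Total surplus is the full triangle between the curves from 0 to Q*: (1/2)(11.7727)(151 - 21.5) = 762.2841.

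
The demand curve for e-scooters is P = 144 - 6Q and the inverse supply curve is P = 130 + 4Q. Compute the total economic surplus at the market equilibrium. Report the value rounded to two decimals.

Setting demand equal to supply, 14 = 10Q, so Q* = 1.4 and P* = 135.6.
Total surplus is the full triangle between the curves from 0 to Q*: (1/2)(1.4)(144 - 130) = 9.8.

9.80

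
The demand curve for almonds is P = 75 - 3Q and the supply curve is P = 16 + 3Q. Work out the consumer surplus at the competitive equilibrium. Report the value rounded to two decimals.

145.04

Set 75 - 3Q = 16 + 3Q, which gives 59 = 6Q, so Q* = 9.8333 and P* = 75 - 3(9.8333) = 45.5.
The demand choke price is 75, so CS = (1/2)(Q*)(75 - P*) = (1/2)(9.8333)(29.5) = 145.0417.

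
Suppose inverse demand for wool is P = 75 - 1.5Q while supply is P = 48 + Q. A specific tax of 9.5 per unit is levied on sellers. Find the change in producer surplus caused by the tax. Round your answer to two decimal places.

-33.82

Pre-tax equilibrium: 75 - 1.5Q = 48 + Q gives Q* = 10.8, P* = 58.8.
With the tax, sellers need 9.5 more per unit: 75 - 1.5Q = 48 + Q + 9.5, so Q_t = 7. Buyers pay P_b = 64.5; sellers receive P_s = P_b - 9.5 = 55.
Producers lose the trapezoid between P_s and P* out to Q_t plus the triangle from Q_t to Q*: change in PS = 24.5 - 58.32 = -33.82.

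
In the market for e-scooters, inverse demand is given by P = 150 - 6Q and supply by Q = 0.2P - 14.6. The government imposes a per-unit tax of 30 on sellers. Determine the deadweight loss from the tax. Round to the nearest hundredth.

40.91

Rewriting supply in inverse form: P = 73 + 5Q.
Pre-tax equilibrium: 150 - 6Q = 73 + 5Q gives Q* = 7, P* = 108.
A tax on sellers shifts supply up by 30: 150 - 6Q = 73 + 5Q + 30, so Q_t = 4.2727. Buyers pay P_b = 124.3636; sellers receive P_s = P_b - 30 = 94.3636.
The welfare triangle lost has base Q* - Q_t = 2.7273 and height t = 30, so DWL = (1/2)(2.7273)(30) = 40.9091.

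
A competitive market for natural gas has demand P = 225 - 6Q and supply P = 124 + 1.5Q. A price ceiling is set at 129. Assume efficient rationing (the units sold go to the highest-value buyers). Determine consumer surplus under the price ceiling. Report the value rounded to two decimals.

286.67

Free-market equilibrium: 225 - 6Q = 124 + 1.5Q gives Q* = 13.4667, P* = 144.2.
At the ceiling price 129, quantity supplied is (129 - 124)/1.5 = 3.3333; supply is the short side, so Q = 3.3333 trades at P = 129.
The demand price at Q = 3.3333 is 205. CS is the trapezoid between demand and 129 over [0, 3.3333]: (1/2)[(225 - 129) + (205 - 129)](3.3333) = 286.6667.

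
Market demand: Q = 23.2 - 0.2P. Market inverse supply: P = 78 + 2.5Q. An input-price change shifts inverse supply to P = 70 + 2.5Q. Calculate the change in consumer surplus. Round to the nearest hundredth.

29.87

Rewriting demand in inverse form: P = 116 - 5Q.
Initial equilibrium: Q_0 = 5.0667, P_0 = 90.6667; CS_0 = (1/2)(5.0667)(25.3333) = 64.1778, PS_0 = (1/2)(5.0667)(12.6667) = 32.0889.
New equilibrium: 116 - 5Q = 70 + 2.5Q gives Q_1 = 6.1333, P_1 = 85.3333; CS_1 = 94.0444, PS_1 = 47.0222.
Change in consumer surplus = 94.0444 - 64.1778 = 29.8667.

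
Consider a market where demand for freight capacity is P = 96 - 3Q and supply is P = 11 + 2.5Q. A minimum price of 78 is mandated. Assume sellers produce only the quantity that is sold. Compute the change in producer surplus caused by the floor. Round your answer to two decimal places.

Without the control, 96 - 3Q = 11 + 2.5Q so Q* = 15.4545 and P* = 49.6364.
At P = 78, buyers demand (96 - 78)/3 = 6 while sellers would supply more, so the quantity traded is 6 at price 78.
PS goes from (1/2)(15.4545)(38.6364) = 298.5537 to 357 (computed as (78 - 11)(6) - (1/2)(2.5)(6)^2), a change of 58.4463.

58.45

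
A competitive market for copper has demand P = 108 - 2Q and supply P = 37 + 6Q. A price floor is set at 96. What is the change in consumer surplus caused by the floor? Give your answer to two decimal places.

-42.77

Without the control, 108 - 2Q = 37 + 6Q so Q* = 8.875 and P* = 90.25.
At the floor price 96, quantity demanded is (108 - 96)/2 = 6; demand is the short side, so Q = 6 trades at P = 96.
CS goes from (1/2)(8.875)(17.75) = 78.7656 to 36 (computed as (108 - 96)(6) - (1/2)(2)(6)^2), a change of -42.7656.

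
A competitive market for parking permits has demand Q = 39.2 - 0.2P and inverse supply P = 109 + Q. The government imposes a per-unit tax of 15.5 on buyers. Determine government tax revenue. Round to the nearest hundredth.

184.71

Rewriting demand in inverse form: P = 196 - 5Q.
Without the tax, 196 - 5Q = 109 + Q so Q* = 14.5 and P* = 123.5.
A tax on buyers shifts demand down by 15.5: (196 - 15.5) - 5Q = 109 + Q, so Q_t = 11.9167. Buyers pay P_b = 136.4167; sellers receive P_s = P_b - 15.5 = 120.9167.
Revenue is the tax times quantity traded: 15.5 x 11.9167 = 184.7083.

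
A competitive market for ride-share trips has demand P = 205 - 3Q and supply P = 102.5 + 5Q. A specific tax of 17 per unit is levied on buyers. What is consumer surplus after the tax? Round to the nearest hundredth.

171.33

Pre-tax equilibrium: 205 - 3Q = 102.5 + 5Q gives Q* = 12.8125, P* = 166.5625.
A tax on buyers shifts demand down by 17: (205 - 17) - 3Q = 102.5 + 5Q, so Q_t = 10.6875. Buyers pay P_b = 172.9375; sellers receive P_s = P_b - 17 = 155.9375.
CS = (1/2)(Q_t)(205 - P_b) = (1/2)(10.6875)(32.0625) = 171.334.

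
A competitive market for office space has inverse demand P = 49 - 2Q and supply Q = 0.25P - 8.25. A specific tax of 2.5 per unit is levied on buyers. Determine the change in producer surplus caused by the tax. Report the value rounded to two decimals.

-4.10

Rewriting supply in inverse form: P = 33 + 4Q.
Pre-tax equilibrium: 49 - 2Q = 33 + 4Q gives Q* = 2.6667, P* = 43.6667.
With the tax, buyers' net willingness to pay falls by 2.5: (49 - 2.5) - 2Q = 33 + 4Q, so Q_t = 2.25. Buyers pay P_b = 44.5; sellers receive P_s = P_b - 2.5 = 42.
Producers lose the trapezoid between P_s and P* out to Q_t plus the triangle from Q_t to Q*: change in PS = 10.125 - 14.2222 = -4.0972.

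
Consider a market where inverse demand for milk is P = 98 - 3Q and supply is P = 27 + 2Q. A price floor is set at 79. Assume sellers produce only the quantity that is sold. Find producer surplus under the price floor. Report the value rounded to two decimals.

Without the control, 98 - 3Q = 27 + 2Q so Q* = 14.2 and P* = 55.4.
At P = 79, buyers demand (98 - 79)/3 = 6.3333 while sellers would supply more, so the quantity traded is 6.3333 at price 79.
The supply price at Q = 6.3333 is 39.6667. PS is the trapezoid between 79 and supply over [0, 6.3333]: (1/2)[(79 - 27) + (79 - 39.6667)](6.3333) = 289.2222.

289.22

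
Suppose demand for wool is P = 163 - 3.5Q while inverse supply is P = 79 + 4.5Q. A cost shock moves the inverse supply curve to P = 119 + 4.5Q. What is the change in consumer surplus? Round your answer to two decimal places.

Initial equilibrium: Q_0 = 10.5, P_0 = 126.25; CS_0 = (1/2)(10.5)(36.75) = 192.9375, PS_0 = (1/2)(10.5)(47.25) = 248.0625.
New equilibrium: 163 - 3.5Q = 119 + 4.5Q gives Q_1 = 5.5, P_1 = 143.75; CS_1 = 52.9375, PS_1 = 68.0625.
Change in consumer surplus = 52.9375 - 192.9375 = -140.

-140.00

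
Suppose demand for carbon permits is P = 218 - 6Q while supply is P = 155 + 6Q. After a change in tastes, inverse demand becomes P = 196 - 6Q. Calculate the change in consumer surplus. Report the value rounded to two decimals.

-47.67

Initial equilibrium: Q_0 = 5.25, P_0 = 186.5; CS_0 = (1/2)(5.25)(31.5) = 82.6875, PS_0 = (1/2)(5.25)(31.5) = 82.6875.
New equilibrium: 196 - 6Q = 155 + 6Q gives Q_1 = 3.4167, P_1 = 175.5; CS_1 = 35.0208, PS_1 = 35.0208.
Change in consumer surplus = 35.0208 - 82.6875 = -47.6667.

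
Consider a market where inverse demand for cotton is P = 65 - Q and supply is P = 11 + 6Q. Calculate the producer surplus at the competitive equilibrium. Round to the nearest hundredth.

Setting demand equal to supply, 54 = 7Q, so Q* = 7.7143 and P* = 57.2857.
Producer surplus is the triangle above supply below P*: (1/2)(7.7143)(57.2857 - 11) = (1/2)(7.7143)(46.2857) = 178.5306.

178.53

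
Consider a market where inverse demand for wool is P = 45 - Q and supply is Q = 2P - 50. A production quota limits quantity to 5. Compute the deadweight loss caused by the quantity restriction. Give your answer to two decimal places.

Rewriting supply in inverse form: P = 25 + 0.5Q.
Without the quota, 45 - Q = 25 + 0.5Q gives Q* = 13.3333.
At Q = 5 the demand price is 45 - (5) = 40 and the supply price is 25 + 0.5(5) = 27.5.
Deadweight loss is the triangle between the curves from 5 to 13.3333: (1/2)(40 - 27.5)(13.3333 - 5) = 52.0833.

52.08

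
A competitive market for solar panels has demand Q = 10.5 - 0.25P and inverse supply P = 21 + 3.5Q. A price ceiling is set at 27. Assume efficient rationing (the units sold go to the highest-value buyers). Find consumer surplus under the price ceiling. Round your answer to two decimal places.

Rewriting demand in inverse form: P = 42 - 4Q.
Free-market equilibrium: 42 - 4Q = 21 + 3.5Q gives Q* = 2.8, P* = 30.8.
At P = 27, sellers supply (27 - 21)/3.5 = 1.7143 while buyers want more, so the quantity traded is 1.7143 at price 27.
The demand price at Q = 1.7143 is 35.1429. CS is the trapezoid between demand and 27 over [0, 1.7143]: (1/2)[(42 - 27) + (35.1429 - 27)](1.7143) = 19.8367.

19.84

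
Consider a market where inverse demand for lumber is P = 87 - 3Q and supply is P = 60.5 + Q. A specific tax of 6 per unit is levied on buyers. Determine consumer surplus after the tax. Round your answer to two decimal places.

Without the tax, 87 - 3Q = 60.5 + Q so Q* = 6.625 and P* = 67.125.
With the tax, buyers' net willingness to pay falls by 6: (87 - 6) - 3Q = 60.5 + Q, so Q_t = 5.125. Buyers pay P_b = 71.625; sellers receive P_s = P_b - 6 = 65.625.
Consumer surplus is the triangle under demand above P_b: (1/2)(5.125)(87 - 71.625) = 39.3984.

39.40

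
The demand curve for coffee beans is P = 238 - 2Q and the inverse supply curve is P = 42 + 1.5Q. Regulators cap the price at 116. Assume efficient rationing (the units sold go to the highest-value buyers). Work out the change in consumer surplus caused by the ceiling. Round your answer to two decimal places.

Without the control, 238 - 2Q = 42 + 1.5Q so Q* = 56 and P* = 126.
At the ceiling price 116, quantity supplied is (116 - 42)/1.5 = 49.3333; supply is the short side, so Q = 49.3333 trades at P = 116.
CS goes from (1/2)(56)(112) = 3136 to 3584.8889 (computed as (238 - 116)(49.3333) - (1/2)(2)(49.3333)^2), a change of 448.8889.

448.89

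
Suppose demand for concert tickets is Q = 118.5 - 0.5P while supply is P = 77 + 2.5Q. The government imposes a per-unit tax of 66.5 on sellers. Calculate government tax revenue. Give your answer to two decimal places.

1381.72

Rewriting demand in inverse form: P = 237 - 2Q.
Pre-tax equilibrium: 237 - 2Q = 77 + 2.5Q gives Q* = 35.5556, P* = 165.8889.
With the tax, sellers need 66.5 more per unit: 237 - 2Q = 77 + 2.5Q + 66.5, so Q_t = 20.7778. Buyers pay P_b = 195.4444; sellers receive P_s = P_b - 66.5 = 128.9444.
Revenue is the tax times quantity traded: 66.5 x 20.7778 = 1381.7222.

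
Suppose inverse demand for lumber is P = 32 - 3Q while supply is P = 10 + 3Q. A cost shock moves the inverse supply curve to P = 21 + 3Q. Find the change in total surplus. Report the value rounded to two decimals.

-30.25

Initial equilibrium: Q_0 = 3.6667, P_0 = 21; CS_0 = (1/2)(3.6667)(11) = 20.1667, PS_0 = (1/2)(3.6667)(11) = 20.1667.
New equilibrium: 32 - 3Q = 21 + 3Q gives Q_1 = 1.8333, P_1 = 26.5; CS_1 = 5.0417, PS_1 = 5.0417.
Change in total surplus = (5.0417 + 5.0417) - (20.1667 + 20.1667) = -30.25.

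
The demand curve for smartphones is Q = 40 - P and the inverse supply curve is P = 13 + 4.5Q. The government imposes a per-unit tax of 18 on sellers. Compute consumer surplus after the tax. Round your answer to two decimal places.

Rewriting demand in inverse form: P = 40 - Q.
Pre-tax equilibrium: 40 - Q = 13 + 4.5Q gives Q* = 4.9091, P* = 35.0909.
A tax on sellers shifts supply up by 18: 40 - Q = 13 + 4.5Q + 18, so Q_t = 1.6364. Buyers pay P_b = 38.3636; sellers receive P_s = P_b - 18 = 20.3636.
Consumer surplus is the triangle under demand above P_b: (1/2)(1.6364)(40 - 38.3636) = 1.3388.

1.34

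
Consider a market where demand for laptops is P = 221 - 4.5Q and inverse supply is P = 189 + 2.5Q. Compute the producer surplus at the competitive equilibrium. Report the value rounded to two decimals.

26.12

Equilibrium: 221 - 4.5Q = 189 + 2.5Q, so Q* = 4.5714 and P* = 200.4286.
PS is the area between P* and the supply curve from 0 to Q*: (1/2)(4.5714)(11.4286) = 26.1224.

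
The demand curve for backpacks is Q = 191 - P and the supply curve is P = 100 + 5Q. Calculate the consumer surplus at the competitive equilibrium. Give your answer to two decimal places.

115.01

Rewriting demand in inverse form: P = 191 - Q.
Set 191 - Q = 100 + 5Q, which gives 91 = 6Q, so Q* = 15.1667 and P* = 191 - (15.1667) = 175.8333.
Consumer surplus is the triangle under demand above P*: (1/2)(15.1667)(191 - 175.8333) = (1/2)(15.1667)(15.1667) = 115.0139.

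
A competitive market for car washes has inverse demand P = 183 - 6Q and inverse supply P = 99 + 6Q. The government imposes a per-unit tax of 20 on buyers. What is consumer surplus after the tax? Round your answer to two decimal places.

Without the tax, 183 - 6Q = 99 + 6Q so Q* = 7 and P* = 141.
With the tax, buyers' net willingness to pay falls by 20: (183 - 20) - 6Q = 99 + 6Q, so Q_t = 5.3333. Buyers pay P_b = 151; sellers receive P_s = P_b - 20 = 131.
CS = (1/2)(Q_t)(183 - P_b) = (1/2)(5.3333)(32) = 85.3333.

85.33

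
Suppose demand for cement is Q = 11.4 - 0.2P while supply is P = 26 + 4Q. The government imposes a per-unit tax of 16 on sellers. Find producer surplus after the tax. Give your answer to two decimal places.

5.56

Rewriting demand in inverse form: P = 57 - 5Q.
Pre-tax equilibrium: 57 - 5Q = 26 + 4Q gives Q* = 3.4444, P* = 39.7778.
A tax on sellers shifts supply up by 16: 57 - 5Q = 26 + 4Q + 16, so Q_t = 1.6667. Buyers pay P_b = 48.6667; sellers receive P_s = P_b - 16 = 32.6667.
PS = (1/2)(Q_t)(P_s - 26) = (1/2)(1.6667)(6.6667) = 5.5556.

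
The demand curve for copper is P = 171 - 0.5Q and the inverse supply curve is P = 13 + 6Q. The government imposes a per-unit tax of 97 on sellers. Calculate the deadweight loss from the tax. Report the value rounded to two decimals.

Pre-tax equilibrium: 171 - 0.5Q = 13 + 6Q gives Q* = 24.3077, P* = 158.8462.
A tax on sellers shifts supply up by 97: 171 - 0.5Q = 13 + 6Q + 97, so Q_t = 9.3846. Buyers pay P_b = 166.3077; sellers receive P_s = P_b - 97 = 69.3077.
The welfare triangle lost has base Q* - Q_t = 14.9231 and height t = 97, so DWL = (1/2)(14.9231)(97) = 723.7692.

723.77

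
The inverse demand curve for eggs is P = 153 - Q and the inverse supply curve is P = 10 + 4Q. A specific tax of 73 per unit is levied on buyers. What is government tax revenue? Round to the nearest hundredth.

Without the tax, 153 - Q = 10 + 4Q so Q* = 28.6 and P* = 124.4.
With the tax, buyers' net willingness to pay falls by 73: (153 - 73) - Q = 10 + 4Q, so Q_t = 14. Buyers pay P_b = 139; sellers receive P_s = P_b - 73 = 66.
Revenue is the tax times quantity traded: 73 x 14 = 1022.

1022.00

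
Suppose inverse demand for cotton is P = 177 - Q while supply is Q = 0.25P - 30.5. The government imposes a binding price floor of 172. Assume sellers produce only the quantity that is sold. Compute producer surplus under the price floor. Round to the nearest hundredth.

Rewriting supply in inverse form: P = 122 + 4Q.
Free-market equilibrium: 177 - Q = 122 + 4Q gives Q* = 11, P* = 166.
At P = 172, buyers demand (177 - 172)/1 = 5 while sellers would supply more, so the quantity traded is 5 at price 172.
The supply price at Q = 5 is 142. PS is the trapezoid between 172 and supply over [0, 5]: (1/2)[(172 - 122) + (172 - 142)](5) = 200.

200.00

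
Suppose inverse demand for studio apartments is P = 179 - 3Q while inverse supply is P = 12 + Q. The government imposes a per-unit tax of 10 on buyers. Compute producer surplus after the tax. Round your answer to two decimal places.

Pre-tax equilibrium: 179 - 3Q = 12 + Q gives Q* = 41.75, P* = 53.75.
A tax on buyers shifts demand down by 10: (179 - 10) - 3Q = 12 + Q, so Q_t = 39.25. Buyers pay P_b = 61.25; sellers receive P_s = P_b - 10 = 51.25.
Producer surplus is the triangle above supply below P_s: (1/2)(39.25)(51.25 - 12) = 770.2812.

770.28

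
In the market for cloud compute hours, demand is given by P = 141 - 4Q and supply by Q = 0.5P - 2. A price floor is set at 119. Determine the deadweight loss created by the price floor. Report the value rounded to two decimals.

901.33

Rewriting supply in inverse form: P = 4 + 2Q.
Without the control, 141 - 4Q = 4 + 2Q so Q* = 22.8333 and P* = 49.6667.
At the floor price 119, quantity demanded is (141 - 119)/4 = 5.5; demand is the short side, so Q = 5.5 trades at P = 119.
The lost-trades triangle has base Q* - 5.5 = 17.3333 and height equal to the gap between the curves at Q = 5.5, which is 119 - 15 = 104. DWL = (1/2)(17.3333)(104) = 901.3333.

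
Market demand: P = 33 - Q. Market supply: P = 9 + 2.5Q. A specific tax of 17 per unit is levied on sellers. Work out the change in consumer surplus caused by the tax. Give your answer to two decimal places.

-21.51

Without the tax, 33 - Q = 9 + 2.5Q so Q* = 6.8571 and P* = 26.1429.
A tax on sellers shifts supply up by 17: 33 - Q = 9 + 2.5Q + 17, so Q_t = 2. Buyers pay P_b = 31; sellers receive P_s = P_b - 17 = 14.
CS falls from (1/2)(6.8571)(6.8571) = 23.5102 to (1/2)(2)(2) = 2, a change of -21.5102.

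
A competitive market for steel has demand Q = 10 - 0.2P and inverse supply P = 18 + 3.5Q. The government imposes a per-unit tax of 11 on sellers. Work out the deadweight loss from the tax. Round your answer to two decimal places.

Rewriting demand in inverse form: P = 50 - 5Q.
Without the tax, 50 - 5Q = 18 + 3.5Q so Q* = 3.7647 and P* = 31.1765.
With the tax, sellers need 11 more per unit: 50 - 5Q = 18 + 3.5Q + 11, so Q_t = 2.4706. Buyers pay P_b = 37.6471; sellers receive P_s = P_b - 11 = 26.6471.
The welfare triangle lost has base Q* - Q_t = 1.2941 and height t = 11, so DWL = (1/2)(1.2941)(11) = 7.1176.

7.12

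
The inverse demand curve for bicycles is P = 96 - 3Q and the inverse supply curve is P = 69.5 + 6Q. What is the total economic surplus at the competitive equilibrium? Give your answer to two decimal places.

39.01

Set 96 - 3Q = 69.5 + 6Q, which gives 26.5 = 9Q, so Q* = 2.9444 and P* = 96 - 3(2.9444) = 87.1667.
CS = (1/2)(2.9444)(8.8333) = 13.0046 and PS = (1/2)(2.9444)(17.6667) = 26.0093, so total surplus = 39.0139.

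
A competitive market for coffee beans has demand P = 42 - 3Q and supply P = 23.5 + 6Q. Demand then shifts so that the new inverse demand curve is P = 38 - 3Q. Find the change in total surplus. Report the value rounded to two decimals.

-7.33

Initial equilibrium: Q_0 = 2.0556, P_0 = 35.8333; CS_0 = (1/2)(2.0556)(6.1667) = 6.338, PS_0 = (1/2)(2.0556)(12.3333) = 12.6759.
New equilibrium: 38 - 3Q = 23.5 + 6Q gives Q_1 = 1.6111, P_1 = 33.1667; CS_1 = 3.8935, PS_1 = 7.787.
Change in total surplus = (3.8935 + 7.787) - (6.338 + 12.6759) = -7.3333.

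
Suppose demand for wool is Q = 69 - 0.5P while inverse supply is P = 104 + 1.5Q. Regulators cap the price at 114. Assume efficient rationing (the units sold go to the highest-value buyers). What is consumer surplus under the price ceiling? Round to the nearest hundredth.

Rewriting demand in inverse form: P = 138 - 2Q.
Without the control, 138 - 2Q = 104 + 1.5Q so Q* = 9.7143 and P* = 118.5714.
At the ceiling price 114, quantity supplied is (114 - 104)/1.5 = 6.6667; supply is the short side, so Q = 6.6667 trades at P = 114.
The demand price at Q = 6.6667 is 124.6667. CS is the trapezoid between demand and 114 over [0, 6.6667]: (1/2)[(138 - 114) + (124.6667 - 114)](6.6667) = 115.5556.

115.56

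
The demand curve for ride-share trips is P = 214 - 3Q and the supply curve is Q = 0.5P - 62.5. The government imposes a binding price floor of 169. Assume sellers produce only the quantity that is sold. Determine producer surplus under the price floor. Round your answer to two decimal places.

Rewriting supply in inverse form: P = 125 + 2Q.
Without the control, 214 - 3Q = 125 + 2Q so Q* = 17.8 and P* = 160.6.
At the floor price 169, quantity demanded is (214 - 169)/3 = 15; demand is the short side, so Q = 15 trades at P = 169.
The supply price at Q = 15 is 155. PS is the trapezoid between 169 and supply over [0, 15]: (1/2)[(169 - 125) + (169 - 155)](15) = 435.

435.00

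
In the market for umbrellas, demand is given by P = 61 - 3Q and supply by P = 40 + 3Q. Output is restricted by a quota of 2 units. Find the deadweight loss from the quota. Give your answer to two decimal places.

6.75

Unrestricted equilibrium: Q* = (61 - 40)/(3 + 3) = 3.5.
At Q = 2 the demand price is 61 - 3(2) = 55 and the supply price is 40 + 3(2) = 46.
DWL = (1/2)(gap between curves at 2) x (Q* - 2) = (1/2)(9)(1.5) = 6.75.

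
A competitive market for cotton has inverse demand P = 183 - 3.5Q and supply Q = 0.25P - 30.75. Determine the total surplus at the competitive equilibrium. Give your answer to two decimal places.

240.00

Rewriting supply in inverse form: P = 123 + 4Q.
Equilibrium: 183 - 3.5Q = 123 + 4Q, so Q* = 8 and P* = 155.
CS = (1/2)(8)(28) = 112 and PS = (1/2)(8)(32) = 128, so total surplus = 240.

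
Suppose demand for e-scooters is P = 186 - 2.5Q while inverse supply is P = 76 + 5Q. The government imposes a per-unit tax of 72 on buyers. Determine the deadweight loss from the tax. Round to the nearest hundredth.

Pre-tax equilibrium: 186 - 2.5Q = 76 + 5Q gives Q* = 14.6667, P* = 149.3333.
With the tax, buyers' net willingness to pay falls by 72: (186 - 72) - 2.5Q = 76 + 5Q, so Q_t = 5.0667. Buyers pay P_b = 173.3333; sellers receive P_s = P_b - 72 = 101.3333.
The welfare triangle lost has base Q* - Q_t = 9.6 and height t = 72, so DWL = (1/2)(9.6)(72) = 345.6.

345.60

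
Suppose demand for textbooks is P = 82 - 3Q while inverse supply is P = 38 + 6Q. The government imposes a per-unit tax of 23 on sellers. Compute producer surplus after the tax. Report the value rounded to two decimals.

Without the tax, 82 - 3Q = 38 + 6Q so Q* = 4.8889 and P* = 67.3333.
With the tax, sellers need 23 more per unit: 82 - 3Q = 38 + 6Q + 23, so Q_t = 2.3333. Buyers pay P_b = 75; sellers receive P_s = P_b - 23 = 52.
PS = (1/2)(Q_t)(P_s - 38) = (1/2)(2.3333)(14) = 16.3333.

16.33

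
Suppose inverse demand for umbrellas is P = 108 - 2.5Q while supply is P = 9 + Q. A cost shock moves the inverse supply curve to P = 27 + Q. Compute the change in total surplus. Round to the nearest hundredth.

Initial equilibrium: Q_0 = 28.2857, P_0 = 37.2857; CS_0 = (1/2)(28.2857)(70.7143) = 1000.102, PS_0 = (1/2)(28.2857)(28.2857) = 400.0408.
New equilibrium: 108 - 2.5Q = 27 + Q gives Q_1 = 23.1429, P_1 = 50.1429; CS_1 = 669.4898, PS_1 = 267.7959.
Change in total surplus = (669.4898 + 267.7959) - (1000.102 + 400.0408) = -462.8571.

-462.86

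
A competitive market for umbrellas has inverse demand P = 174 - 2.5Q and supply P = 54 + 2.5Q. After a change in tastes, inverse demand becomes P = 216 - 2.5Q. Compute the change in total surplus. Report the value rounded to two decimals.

1184.40

Initial equilibrium: Q_0 = 24, P_0 = 114; CS_0 = (1/2)(24)(60) = 720, PS_0 = (1/2)(24)(60) = 720.
New equilibrium: 216 - 2.5Q = 54 + 2.5Q gives Q_1 = 32.4, P_1 = 135; CS_1 = 1312.2, PS_1 = 1312.2.
Change in total surplus = (1312.2 + 1312.2) - (720 + 720) = 1184.4.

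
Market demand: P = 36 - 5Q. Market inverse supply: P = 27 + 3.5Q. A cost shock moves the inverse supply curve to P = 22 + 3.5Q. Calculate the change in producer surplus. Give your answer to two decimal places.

Initial equilibrium: Q_0 = 1.0588, P_0 = 30.7059; CS_0 = (1/2)(1.0588)(5.2941) = 2.8028, PS_0 = (1/2)(1.0588)(3.7059) = 1.9619.
New equilibrium: 36 - 5Q = 22 + 3.5Q gives Q_1 = 1.6471, P_1 = 27.7647; CS_1 = 6.782, PS_1 = 4.7474.
Change in producer surplus = 4.7474 - 1.9619 = 2.7855.

2.79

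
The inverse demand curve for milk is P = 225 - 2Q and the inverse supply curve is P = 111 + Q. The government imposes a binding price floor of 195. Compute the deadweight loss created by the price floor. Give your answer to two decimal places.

793.50

Without the control, 225 - 2Q = 111 + Q so Q* = 38 and P* = 149.
At P = 195, buyers demand (225 - 195)/2 = 15 while sellers would supply more, so the quantity traded is 15 at price 195.
The lost-trades triangle has base Q* - 15 = 23 and height equal to the gap between the curves at Q = 15, which is 195 - 126 = 69. DWL = (1/2)(23)(69) = 793.5.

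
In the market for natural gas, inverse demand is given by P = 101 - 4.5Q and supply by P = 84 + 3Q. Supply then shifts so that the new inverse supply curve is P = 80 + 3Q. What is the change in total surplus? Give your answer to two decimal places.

10.13

Initial equilibrium: Q_0 = 2.2667, P_0 = 90.8; CS_0 = (1/2)(2.2667)(10.2) = 11.56, PS_0 = (1/2)(2.2667)(6.8) = 7.7067.
New equilibrium: 101 - 4.5Q = 80 + 3Q gives Q_1 = 2.8, P_1 = 88.4; CS_1 = 17.64, PS_1 = 11.76.
Change in total surplus = (17.64 + 11.76) - (11.56 + 7.7067) = 10.1333.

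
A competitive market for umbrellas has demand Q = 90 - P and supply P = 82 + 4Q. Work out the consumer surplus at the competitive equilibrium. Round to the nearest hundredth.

1.28

Rewriting demand in inverse form: P = 90 - Q.
Set 90 - Q = 82 + 4Q, which gives 8 = 5Q, so Q* = 1.6 and P* = 90 - (1.6) = 88.4.
Consumer surplus is the triangle under demand above P*: (1/2)(1.6)(90 - 88.4) = (1/2)(1.6)(1.6) = 1.28.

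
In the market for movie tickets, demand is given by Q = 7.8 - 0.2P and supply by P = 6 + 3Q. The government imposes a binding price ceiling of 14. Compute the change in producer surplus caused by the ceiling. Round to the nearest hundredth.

Rewriting demand in inverse form: P = 39 - 5Q.
Free-market equilibrium: 39 - 5Q = 6 + 3Q gives Q* = 4.125, P* = 18.375.
At P = 14, sellers supply (14 - 6)/3 = 2.6667 while buyers want more, so the quantity traded is 2.6667 at price 14.
PS goes from (1/2)(4.125)(12.375) = 25.5234 to 10.6667 (computed as (14 - 6)(2.6667) - (1/2)(3)(2.6667)^2), a change of -14.8568.

-14.86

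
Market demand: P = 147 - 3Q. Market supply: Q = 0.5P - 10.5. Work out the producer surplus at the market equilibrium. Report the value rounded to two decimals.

Rewriting supply in inverse form: P = 21 + 2Q.
Equilibrium: 147 - 3Q = 21 + 2Q, so Q* = 25.2 and P* = 71.4.
Producer surplus is the triangle above supply below P*: (1/2)(25.2)(71.4 - 21) = (1/2)(25.2)(50.4) = 635.04.

635.04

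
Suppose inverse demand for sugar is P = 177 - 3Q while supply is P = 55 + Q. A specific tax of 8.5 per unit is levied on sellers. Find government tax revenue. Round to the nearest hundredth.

241.19

Without the tax, 177 - 3Q = 55 + Q so Q* = 30.5 and P* = 85.5.
With the tax, sellers need 8.5 more per unit: 177 - 3Q = 55 + Q + 8.5, so Q_t = 28.375. Buyers pay P_b = 91.875; sellers receive P_s = P_b - 8.5 = 83.375.
Tax revenue = t x Q_t = 8.5 x 28.375 = 241.1875.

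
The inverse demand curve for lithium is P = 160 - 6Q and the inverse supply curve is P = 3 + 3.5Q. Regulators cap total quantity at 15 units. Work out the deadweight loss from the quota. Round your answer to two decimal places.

11.07

Unrestricted equilibrium: Q* = (160 - 3)/(6 + 3.5) = 16.5263.
At Q = 15 the demand price is 160 - 6(15) = 70 and the supply price is 3 + 3.5(15) = 55.5.
DWL = (1/2)(gap between curves at 15) x (Q* - 15) = (1/2)(14.5)(1.5263) = 11.0658.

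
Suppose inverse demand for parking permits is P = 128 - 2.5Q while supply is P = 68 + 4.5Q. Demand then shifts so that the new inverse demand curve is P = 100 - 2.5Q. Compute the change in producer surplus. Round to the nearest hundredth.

Initial equilibrium: Q_0 = 8.5714, P_0 = 106.5714; CS_0 = (1/2)(8.5714)(21.4286) = 91.8367, PS_0 = (1/2)(8.5714)(38.5714) = 165.3061.
New equilibrium: 100 - 2.5Q = 68 + 4.5Q gives Q_1 = 4.5714, P_1 = 88.5714; CS_1 = 26.1224, PS_1 = 47.0204.
Change in producer surplus = 47.0204 - 165.3061 = -118.2857.

-118.29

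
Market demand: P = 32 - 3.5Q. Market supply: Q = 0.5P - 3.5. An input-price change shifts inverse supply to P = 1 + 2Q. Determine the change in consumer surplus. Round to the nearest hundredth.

Rewriting supply in inverse form: P = 7 + 2Q.
Initial equilibrium: Q_0 = 4.5455, P_0 = 16.0909; CS_0 = (1/2)(4.5455)(15.9091) = 36.157, PS_0 = (1/2)(4.5455)(9.0909) = 20.6612.
New equilibrium: 32 - 3.5Q = 1 + 2Q gives Q_1 = 5.6364, P_1 = 12.2727; CS_1 = 55.595, PS_1 = 31.7686.
Change in consumer surplus = 55.595 - 36.157 = 19.438.

19.44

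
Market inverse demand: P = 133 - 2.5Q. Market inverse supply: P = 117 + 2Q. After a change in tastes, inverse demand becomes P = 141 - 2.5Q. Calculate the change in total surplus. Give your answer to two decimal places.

35.56

Initial equilibrium: Q_0 = 3.5556, P_0 = 124.1111; CS_0 = (1/2)(3.5556)(8.8889) = 15.8025, PS_0 = (1/2)(3.5556)(7.1111) = 12.642.
New equilibrium: 141 - 2.5Q = 117 + 2Q gives Q_1 = 5.3333, P_1 = 127.6667; CS_1 = 35.5556, PS_1 = 28.4444.
Change in total surplus = (35.5556 + 28.4444) - (15.8025 + 12.642) = 35.5556.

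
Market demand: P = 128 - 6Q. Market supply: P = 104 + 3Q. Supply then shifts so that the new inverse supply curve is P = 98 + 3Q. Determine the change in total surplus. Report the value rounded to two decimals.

Initial equilibrium: Q_0 = 2.6667, P_0 = 112; CS_0 = (1/2)(2.6667)(16) = 21.3333, PS_0 = (1/2)(2.6667)(8) = 10.6667.
New equilibrium: 128 - 6Q = 98 + 3Q gives Q_1 = 3.3333, P_1 = 108; CS_1 = 33.3333, PS_1 = 16.6667.
Change in total surplus = (33.3333 + 16.6667) - (21.3333 + 10.6667) = 18.

18.00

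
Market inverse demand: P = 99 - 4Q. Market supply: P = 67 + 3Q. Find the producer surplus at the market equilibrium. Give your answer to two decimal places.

31.35

Equilibrium: 99 - 4Q = 67 + 3Q, so Q* = 4.5714 and P* = 80.7143.
PS is the area between P* and the supply curve from 0 to Q*: (1/2)(4.5714)(13.7143) = 31.3469.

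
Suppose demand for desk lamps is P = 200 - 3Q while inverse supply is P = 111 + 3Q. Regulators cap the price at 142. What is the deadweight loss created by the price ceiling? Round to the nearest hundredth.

60.75

Without the control, 200 - 3Q = 111 + 3Q so Q* = 14.8333 and P* = 155.5.
At the ceiling price 142, quantity supplied is (142 - 111)/3 = 10.3333; supply is the short side, so Q = 10.3333 trades at P = 142.
At Q = 10.3333 the demand price is 169 and the supply price is 142. Deadweight loss is the triangle between the curves from 10.3333 to 14.8333: (1/2)(169 - 142)(14.8333 - 10.3333) = 60.75.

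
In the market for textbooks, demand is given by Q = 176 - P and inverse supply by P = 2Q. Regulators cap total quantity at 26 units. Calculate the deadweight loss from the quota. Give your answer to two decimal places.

Rewriting demand in inverse form: P = 176 - Q.
Without the quota, 176 - Q = 2Q gives Q* = 58.6667.
At Q = 26 the demand price is 176 - (26) = 150 and the supply price is 0 + 2(26) = 52.
DWL = (1/2)(gap between curves at 26) x (Q* - 26) = (1/2)(98)(32.6667) = 1600.6667.

1600.67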